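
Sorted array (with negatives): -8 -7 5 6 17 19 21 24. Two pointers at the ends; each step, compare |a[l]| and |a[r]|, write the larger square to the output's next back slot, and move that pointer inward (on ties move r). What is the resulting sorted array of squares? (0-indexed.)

[25, 36, 49, 64, 289, 361, 441, 576]

l=0 r=7: |-8|<=|24| out[7]=576, r--
l=0 r=6: |-8|<=|21| out[6]=441, r--
l=0 r=5: |-8|<=|19| out[5]=361, r--
l=0 r=4: |-8|<=|17| out[4]=289, r--
l=0 r=3: |-8|>|6| out[3]=64, l++
l=1 r=3: |-7|>|6| out[2]=49, l++
l=2 r=3: |5|<=|6| out[1]=36, r--
l=2 r=2: |5|<=|5| out[0]=25, r--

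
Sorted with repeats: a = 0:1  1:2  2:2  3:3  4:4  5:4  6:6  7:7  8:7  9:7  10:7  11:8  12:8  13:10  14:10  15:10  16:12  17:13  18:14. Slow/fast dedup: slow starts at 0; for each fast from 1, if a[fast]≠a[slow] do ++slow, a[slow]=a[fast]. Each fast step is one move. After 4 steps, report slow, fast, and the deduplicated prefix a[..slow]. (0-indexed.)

slow=0 fast=1: a[fast]=2≠a[slow]=1 write a[1]=2, slow++,fast++
slow=1 fast=2: a[fast]=2=a[slow] dup, fast++
slow=1 fast=3: a[fast]=3≠a[slow]=2 write a[2]=3, slow++,fast++
slow=2 fast=4: a[fast]=4≠a[slow]=3 write a[3]=4, slow++,fast++

slow=3, fast=5, prefix=[1, 2, 3, 4]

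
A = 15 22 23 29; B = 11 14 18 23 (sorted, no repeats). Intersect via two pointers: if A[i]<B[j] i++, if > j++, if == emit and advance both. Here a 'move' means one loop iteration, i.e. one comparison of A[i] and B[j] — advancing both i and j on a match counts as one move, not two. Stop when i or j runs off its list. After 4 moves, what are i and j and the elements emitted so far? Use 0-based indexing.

i=1, j=3, emitted=[]

[i=0,j=0] 15>11 → j++
[i=0,j=1] 15>14 → j++
[i=0,j=2] 15<18 → i++
[i=1,j=2] 22>18 → j++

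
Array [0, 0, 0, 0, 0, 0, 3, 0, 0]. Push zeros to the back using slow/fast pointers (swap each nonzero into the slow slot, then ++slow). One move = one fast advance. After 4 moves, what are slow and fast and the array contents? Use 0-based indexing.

slow=0, fast=4, a=[0, 0, 0, 0, 0, 0, 3, 0, 0]

slow=0 fast=0: a[fast]=0, fast++
slow=0 fast=1: a[fast]=0, fast++
slow=0 fast=2: a[fast]=0, fast++
slow=0 fast=3: a[fast]=0, fast++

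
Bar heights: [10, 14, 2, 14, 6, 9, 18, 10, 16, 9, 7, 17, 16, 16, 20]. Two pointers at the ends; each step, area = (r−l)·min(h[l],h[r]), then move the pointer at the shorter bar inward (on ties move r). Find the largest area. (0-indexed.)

l=0 r=14: min(10,20)*14=140 best=140 *, l++
l=1 r=14: min(14,20)*13=182 best=182 *, l++
l=2 r=14: min(2,20)*12=24 best=182, l++
l=3 r=14: min(14,20)*11=154 best=182, l++
l=4 r=14: min(6,20)*10=60 best=182, l++
l=5 r=14: min(9,20)*9=81 best=182, l++
l=6 r=14: min(18,20)*8=144 best=182, l++
l=7 r=14: min(10,20)*7=70 best=182, l++
l=8 r=14: min(16,20)*6=96 best=182, l++
l=9 r=14: min(9,20)*5=45 best=182, l++
l=10 r=14: min(7,20)*4=28 best=182, l++
l=11 r=14: min(17,20)*3=51 best=182, l++
l=12 r=14: min(16,20)*2=32 best=182, l++
l=13 r=14: min(16,20)*1=16 best=182, l++

max area = 182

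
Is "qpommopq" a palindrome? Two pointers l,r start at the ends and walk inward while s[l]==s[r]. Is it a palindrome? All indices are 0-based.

palindrome

[0,7] 'q'=='q' → l++,r--
[1,6] 'p'=='p' → l++,r--
[2,5] 'o'=='o' → l++,r--
[3,4] 'm'=='m' → l++,r--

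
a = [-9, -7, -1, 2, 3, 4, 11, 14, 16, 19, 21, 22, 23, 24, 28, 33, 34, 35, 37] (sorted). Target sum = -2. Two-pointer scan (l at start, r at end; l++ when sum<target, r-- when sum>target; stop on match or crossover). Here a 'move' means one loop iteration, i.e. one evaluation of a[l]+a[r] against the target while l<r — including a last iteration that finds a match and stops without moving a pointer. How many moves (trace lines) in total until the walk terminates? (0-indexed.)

18 moves

[0,18] -9+37=28 >-2 → r--
[0,17] -9+35=26 >-2 → r--
[0,16] -9+34=25 >-2 → r--
[0,15] -9+33=24 >-2 → r--
[0,14] -9+28=19 >-2 → r--
[0,13] -9+24=15 >-2 → r--
[0,12] -9+23=14 >-2 → r--
[0,11] -9+22=13 >-2 → r--
[0,10] -9+21=12 >-2 → r--
[0,9] -9+19=10 >-2 → r--
[0,8] -9+16=7 >-2 → r--
[0,7] -9+14=5 >-2 → r--
[0,6] -9+11=2 >-2 → r--
[0,5] -9+4=-5 <-2 → l++
[1,5] -7+4=-3 <-2 → l++
[2,5] -1+4=3 >-2 → r--
[2,4] -1+3=2 >-2 → r--
[2,3] -1+2=1 >-2 → r--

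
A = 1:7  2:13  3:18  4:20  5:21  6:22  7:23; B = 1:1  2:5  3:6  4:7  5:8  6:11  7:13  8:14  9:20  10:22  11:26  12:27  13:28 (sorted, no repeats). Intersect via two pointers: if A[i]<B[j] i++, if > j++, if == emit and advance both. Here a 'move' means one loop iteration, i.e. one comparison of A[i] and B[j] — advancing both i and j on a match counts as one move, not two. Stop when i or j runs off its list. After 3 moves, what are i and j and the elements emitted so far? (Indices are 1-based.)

i=1 j=1: 7>1, j++
i=1 j=2: 7>5, j++
i=1 j=3: 7>6, j++

i=1, j=4, emitted=[]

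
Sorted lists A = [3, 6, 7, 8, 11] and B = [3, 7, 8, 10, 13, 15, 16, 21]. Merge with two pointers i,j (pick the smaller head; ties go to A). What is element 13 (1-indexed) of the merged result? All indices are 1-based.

merged[13] = 21

[i=1,j=1] A[i]=3<=B[j]=3 take 3 → i++
[i=2,j=1] A[i]=6>B[j]=3 take 3 → j++
[i=2,j=2] A[i]=6<=B[j]=7 take 6 → i++
[i=3,j=2] A[i]=7<=B[j]=7 take 7 → i++
[i=4,j=2] A[i]=8>B[j]=7 take 7 → j++
[i=4,j=3] A[i]=8<=B[j]=8 take 8 → i++
[i=5,j=3] A[i]=11>B[j]=8 take 8 → j++
[i=5,j=4] A[i]=11>B[j]=10 take 10 → j++
[i=5,j=5] A[i]=11<=B[j]=13 take 11 → i++
[i=6,j=5] A done, take B[j]=13 → j++
[i=6,j=6] A done, take B[j]=15 → j++
[i=6,j=7] A done, take B[j]=16 → j++
[i=6,j=8] A done, take B[j]=21 → j++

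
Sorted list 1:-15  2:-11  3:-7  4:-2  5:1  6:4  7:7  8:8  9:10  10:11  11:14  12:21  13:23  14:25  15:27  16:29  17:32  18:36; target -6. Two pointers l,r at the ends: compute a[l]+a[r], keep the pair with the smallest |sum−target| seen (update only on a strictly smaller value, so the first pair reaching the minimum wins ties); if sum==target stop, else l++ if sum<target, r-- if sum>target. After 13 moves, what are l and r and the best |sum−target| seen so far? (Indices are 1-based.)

l=1 r=18: -15+36=21 d=27 *, r--
l=1 r=17: -15+32=17 d=23 *, r--
l=1 r=16: -15+29=14 d=20 *, r--
l=1 r=15: -15+27=12 d=18 *, r--
l=1 r=14: -15+25=10 d=16 *, r--
l=1 r=13: -15+23=8 d=14 *, r--
l=1 r=12: -15+21=6 d=12 *, r--
l=1 r=11: -15+14=-1 d=5 *, r--
l=1 r=10: -15+11=-4 d=2 *, r--
l=1 r=9: -15+10=-5 d=1 *, r--
l=1 r=8: -15+8=-7 d=1, l++
l=2 r=8: -11+8=-3 d=3, r--
l=2 r=7: -11+7=-4 d=2, r--

l=2, r=6, best |Δ|=1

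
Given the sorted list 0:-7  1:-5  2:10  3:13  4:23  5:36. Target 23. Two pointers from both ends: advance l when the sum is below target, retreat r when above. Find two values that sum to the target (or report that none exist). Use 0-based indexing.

(10, 13)

l=0 r=5: -7+36=29 >23, r--
l=0 r=4: -7+23=16 <23, l++
l=1 r=4: -5+23=18 <23, l++
l=2 r=4: 10+23=33 >23, r--
l=2 r=3: 10+13=23, found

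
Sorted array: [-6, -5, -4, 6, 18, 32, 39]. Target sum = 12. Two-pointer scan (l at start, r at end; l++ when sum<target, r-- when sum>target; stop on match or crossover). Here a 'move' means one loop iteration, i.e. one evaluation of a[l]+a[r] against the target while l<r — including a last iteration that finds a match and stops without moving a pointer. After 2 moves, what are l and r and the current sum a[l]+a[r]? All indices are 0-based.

l=0, r=4, sum=12

l=0 r=6: -6+39=33 >12, r--
l=0 r=5: -6+32=26 >12, r--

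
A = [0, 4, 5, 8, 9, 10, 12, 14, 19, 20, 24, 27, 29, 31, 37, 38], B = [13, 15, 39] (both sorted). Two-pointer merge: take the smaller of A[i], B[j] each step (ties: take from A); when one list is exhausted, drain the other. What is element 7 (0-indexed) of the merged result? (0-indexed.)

[i=0,j=0] A[i]=0<=B[j]=13 take 0 → i++
[i=1,j=0] A[i]=4<=B[j]=13 take 4 → i++
[i=2,j=0] A[i]=5<=B[j]=13 take 5 → i++
[i=3,j=0] A[i]=8<=B[j]=13 take 8 → i++
[i=4,j=0] A[i]=9<=B[j]=13 take 9 → i++
[i=5,j=0] A[i]=10<=B[j]=13 take 10 → i++
[i=6,j=0] A[i]=12<=B[j]=13 take 12 → i++
[i=7,j=0] A[i]=14>B[j]=13 take 13 → j++
[i=7,j=1] A[i]=14<=B[j]=15 take 14 → i++
[i=8,j=1] A[i]=19>B[j]=15 take 15 → j++
[i=8,j=2] A[i]=19<=B[j]=39 take 19 → i++
[i=9,j=2] A[i]=20<=B[j]=39 take 20 → i++
[i=10,j=2] A[i]=24<=B[j]=39 take 24 → i++
[i=11,j=2] A[i]=27<=B[j]=39 take 27 → i++
[i=12,j=2] A[i]=29<=B[j]=39 take 29 → i++
[i=13,j=2] A[i]=31<=B[j]=39 take 31 → i++
[i=14,j=2] A[i]=37<=B[j]=39 take 37 → i++
[i=15,j=2] A[i]=38<=B[j]=39 take 38 → i++
[i=16,j=2] A done, take B[j]=39 → j++

merged[7] = 13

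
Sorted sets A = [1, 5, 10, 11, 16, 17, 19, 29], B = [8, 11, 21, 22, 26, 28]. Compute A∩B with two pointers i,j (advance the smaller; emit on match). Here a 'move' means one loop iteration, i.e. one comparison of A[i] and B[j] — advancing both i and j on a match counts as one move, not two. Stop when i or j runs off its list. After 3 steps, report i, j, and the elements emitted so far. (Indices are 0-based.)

i=0 j=0: 1<8, i++
i=1 j=0: 5<8, i++
i=2 j=0: 10>8, j++

i=2, j=1, emitted=[]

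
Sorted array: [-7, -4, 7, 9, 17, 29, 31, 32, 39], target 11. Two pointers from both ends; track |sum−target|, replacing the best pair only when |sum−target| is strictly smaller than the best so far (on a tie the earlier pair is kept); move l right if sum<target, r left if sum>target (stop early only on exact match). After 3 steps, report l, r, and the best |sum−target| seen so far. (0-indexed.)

l=0, r=5, best |Δ|=13

[0,8] -7+39=32 d=21 * → r--
[0,7] -7+32=25 d=14 * → r--
[0,6] -7+31=24 d=13 * → r--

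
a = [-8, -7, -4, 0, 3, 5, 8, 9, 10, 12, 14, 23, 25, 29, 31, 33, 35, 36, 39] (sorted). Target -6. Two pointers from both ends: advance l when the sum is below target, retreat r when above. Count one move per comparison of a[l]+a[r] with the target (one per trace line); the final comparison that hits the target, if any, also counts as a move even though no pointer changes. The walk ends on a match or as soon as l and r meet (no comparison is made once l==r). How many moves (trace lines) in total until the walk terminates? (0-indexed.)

18 moves

[0,18] -8+39=31 >-6 → r--
[0,17] -8+36=28 >-6 → r--
[0,16] -8+35=27 >-6 → r--
[0,15] -8+33=25 >-6 → r--
[0,14] -8+31=23 >-6 → r--
[0,13] -8+29=21 >-6 → r--
[0,12] -8+25=17 >-6 → r--
[0,11] -8+23=15 >-6 → r--
[0,10] -8+14=6 >-6 → r--
[0,9] -8+12=4 >-6 → r--
[0,8] -8+10=2 >-6 → r--
[0,7] -8+9=1 >-6 → r--
[0,6] -8+8=0 >-6 → r--
[0,5] -8+5=-3 >-6 → r--
[0,4] -8+3=-5 >-6 → r--
[0,3] -8+0=-8 <-6 → l++
[1,3] -7+0=-7 <-6 → l++
[2,3] -4+0=-4 >-6 → r--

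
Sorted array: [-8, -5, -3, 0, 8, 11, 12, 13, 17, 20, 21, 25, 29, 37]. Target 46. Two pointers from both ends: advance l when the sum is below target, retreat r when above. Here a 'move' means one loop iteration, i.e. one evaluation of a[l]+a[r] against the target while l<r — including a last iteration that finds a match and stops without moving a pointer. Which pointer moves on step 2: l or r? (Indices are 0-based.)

l=0 r=13: -8+37=29 <46, l++
l=1 r=13: -5+37=32 <46, l++

l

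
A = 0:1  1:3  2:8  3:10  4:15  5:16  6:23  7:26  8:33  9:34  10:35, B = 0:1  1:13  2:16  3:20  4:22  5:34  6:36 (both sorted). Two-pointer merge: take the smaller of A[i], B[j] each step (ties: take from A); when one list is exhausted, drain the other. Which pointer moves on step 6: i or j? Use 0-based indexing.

j

i=0 j=0: A[i]=1<=B[j]=1 take 1, i++
i=1 j=0: A[i]=3>B[j]=1 take 1, j++
i=1 j=1: A[i]=3<=B[j]=13 take 3, i++
i=2 j=1: A[i]=8<=B[j]=13 take 8, i++
i=3 j=1: A[i]=10<=B[j]=13 take 10, i++
i=4 j=1: A[i]=15>B[j]=13 take 13, j++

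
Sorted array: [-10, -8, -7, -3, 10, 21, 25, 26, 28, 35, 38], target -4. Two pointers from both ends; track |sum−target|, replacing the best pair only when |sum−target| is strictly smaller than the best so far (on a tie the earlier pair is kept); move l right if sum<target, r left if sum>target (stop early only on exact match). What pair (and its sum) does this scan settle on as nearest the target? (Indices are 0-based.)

pair (-10, 10) with sum 0 (|Δ|=4)

[0,10] -10+38=28 d=32 * → r--
[0,9] -10+35=25 d=29 * → r--
[0,8] -10+28=18 d=22 * → r--
[0,7] -10+26=16 d=20 * → r--
[0,6] -10+25=15 d=19 * → r--
[0,5] -10+21=11 d=15 * → r--
[0,4] -10+10=0 d=4 * → r--
[0,3] -10+-3=-13 d=9 → l++
[1,3] -8+-3=-11 d=7 → l++
[2,3] -7+-3=-10 d=6 → l++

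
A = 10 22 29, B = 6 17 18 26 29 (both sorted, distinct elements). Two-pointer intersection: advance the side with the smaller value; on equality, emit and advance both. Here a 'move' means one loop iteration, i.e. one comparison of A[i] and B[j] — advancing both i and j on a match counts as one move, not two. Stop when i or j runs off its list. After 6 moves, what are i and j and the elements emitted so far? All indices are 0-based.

[i=0,j=0] 10>6 → j++
[i=0,j=1] 10<17 → i++
[i=1,j=1] 22>17 → j++
[i=1,j=2] 22>18 → j++
[i=1,j=3] 22<26 → i++
[i=2,j=3] 29>26 → j++

i=2, j=4, emitted=[]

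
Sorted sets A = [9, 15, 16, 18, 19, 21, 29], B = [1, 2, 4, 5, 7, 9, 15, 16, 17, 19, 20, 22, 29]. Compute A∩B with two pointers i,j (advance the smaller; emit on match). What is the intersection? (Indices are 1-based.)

i=1 j=1: 9>1, j++
i=1 j=2: 9>2, j++
i=1 j=3: 9>4, j++
i=1 j=4: 9>5, j++
i=1 j=5: 9>7, j++
i=1 j=6: 9==9 emit, i++,j++
i=2 j=7: 15==15 emit, i++,j++
i=3 j=8: 16==16 emit, i++,j++
i=4 j=9: 18>17, j++
i=4 j=10: 18<19, i++
i=5 j=10: 19==19 emit, i++,j++
i=6 j=11: 21>20, j++
i=6 j=12: 21<22, i++
i=7 j=12: 29>22, j++
i=7 j=13: 29==29 emit, i++,j++

intersection = [9, 15, 16, 19, 29]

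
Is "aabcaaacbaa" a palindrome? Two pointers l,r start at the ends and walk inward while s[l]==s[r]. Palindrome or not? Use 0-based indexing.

l=0 r=10: 'a'=='a', l++,r--
l=1 r=9: 'a'=='a', l++,r--
l=2 r=8: 'b'=='b', l++,r--
l=3 r=7: 'c'=='c', l++,r--
l=4 r=6: 'a'=='a', l++,r--

palindrome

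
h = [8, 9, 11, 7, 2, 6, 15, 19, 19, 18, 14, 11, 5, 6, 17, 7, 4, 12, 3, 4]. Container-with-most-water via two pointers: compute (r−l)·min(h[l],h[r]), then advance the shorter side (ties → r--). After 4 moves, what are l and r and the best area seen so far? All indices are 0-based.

l=0 r=19: min(8,4)*19=76 best=76 *, r--
l=0 r=18: min(8,3)*18=54 best=76, r--
l=0 r=17: min(8,12)*17=136 best=136 *, l++
l=1 r=17: min(9,12)*16=144 best=144 *, l++

l=2, r=17, best area=144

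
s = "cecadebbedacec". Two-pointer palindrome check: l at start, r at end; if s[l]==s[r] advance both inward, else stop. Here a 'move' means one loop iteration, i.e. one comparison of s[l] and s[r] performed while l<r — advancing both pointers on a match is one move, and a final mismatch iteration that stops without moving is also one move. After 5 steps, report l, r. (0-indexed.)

l=0 r=13: 'c'=='c', l++,r--
l=1 r=12: 'e'=='e', l++,r--
l=2 r=11: 'c'=='c', l++,r--
l=3 r=10: 'a'=='a', l++,r--
l=4 r=9: 'd'=='d', l++,r--

l=5, r=8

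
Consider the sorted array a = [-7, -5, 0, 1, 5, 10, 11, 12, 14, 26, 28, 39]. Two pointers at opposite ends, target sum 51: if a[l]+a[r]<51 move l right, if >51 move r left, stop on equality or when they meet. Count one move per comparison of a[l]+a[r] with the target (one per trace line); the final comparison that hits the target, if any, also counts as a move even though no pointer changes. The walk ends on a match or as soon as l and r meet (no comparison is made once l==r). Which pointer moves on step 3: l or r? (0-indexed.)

[0,11] -7+39=32 <51 → l++
[1,11] -5+39=34 <51 → l++
[2,11] 0+39=39 <51 → l++

l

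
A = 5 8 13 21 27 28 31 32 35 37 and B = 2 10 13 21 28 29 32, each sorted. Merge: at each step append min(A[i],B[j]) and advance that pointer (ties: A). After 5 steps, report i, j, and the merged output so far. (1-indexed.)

i=4, j=3, merged so far=[2, 5, 8, 10, 13]

i=1 j=1: A[i]=5>B[j]=2 take 2, j++
i=1 j=2: A[i]=5<=B[j]=10 take 5, i++
i=2 j=2: A[i]=8<=B[j]=10 take 8, i++
i=3 j=2: A[i]=13>B[j]=10 take 10, j++
i=3 j=3: A[i]=13<=B[j]=13 take 13, i++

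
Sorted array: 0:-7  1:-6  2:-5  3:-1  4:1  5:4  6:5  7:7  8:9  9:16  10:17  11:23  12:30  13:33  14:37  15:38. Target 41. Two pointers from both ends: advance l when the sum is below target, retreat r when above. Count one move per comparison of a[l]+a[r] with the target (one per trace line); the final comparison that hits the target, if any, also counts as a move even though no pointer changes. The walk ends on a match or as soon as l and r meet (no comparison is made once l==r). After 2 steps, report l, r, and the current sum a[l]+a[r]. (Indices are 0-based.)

[0,15] -7+38=31 <41 → l++
[1,15] -6+38=32 <41 → l++

l=2, r=15, sum=33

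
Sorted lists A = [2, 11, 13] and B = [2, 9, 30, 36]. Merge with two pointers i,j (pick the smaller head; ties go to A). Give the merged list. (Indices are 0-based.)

[2, 2, 9, 11, 13, 30, 36]

i=0 j=0: A[i]=2<=B[j]=2 take 2, i++
i=1 j=0: A[i]=11>B[j]=2 take 2, j++
i=1 j=1: A[i]=11>B[j]=9 take 9, j++
i=1 j=2: A[i]=11<=B[j]=30 take 11, i++
i=2 j=2: A[i]=13<=B[j]=30 take 13, i++
i=3 j=2: A done, take B[j]=30, j++
i=3 j=3: A done, take B[j]=36, j++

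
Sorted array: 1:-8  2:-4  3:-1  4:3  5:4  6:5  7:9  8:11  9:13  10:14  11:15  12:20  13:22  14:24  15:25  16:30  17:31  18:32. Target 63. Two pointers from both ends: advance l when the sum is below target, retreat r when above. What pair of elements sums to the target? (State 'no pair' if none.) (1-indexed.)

(31, 32)

l=1 r=18: -8+32=24 <63, l++
l=2 r=18: -4+32=28 <63, l++
l=3 r=18: -1+32=31 <63, l++
l=4 r=18: 3+32=35 <63, l++
l=5 r=18: 4+32=36 <63, l++
l=6 r=18: 5+32=37 <63, l++
l=7 r=18: 9+32=41 <63, l++
l=8 r=18: 11+32=43 <63, l++
l=9 r=18: 13+32=45 <63, l++
l=10 r=18: 14+32=46 <63, l++
l=11 r=18: 15+32=47 <63, l++
l=12 r=18: 20+32=52 <63, l++
l=13 r=18: 22+32=54 <63, l++
l=14 r=18: 24+32=56 <63, l++
l=15 r=18: 25+32=57 <63, l++
l=16 r=18: 30+32=62 <63, l++
l=17 r=18: 31+32=63, found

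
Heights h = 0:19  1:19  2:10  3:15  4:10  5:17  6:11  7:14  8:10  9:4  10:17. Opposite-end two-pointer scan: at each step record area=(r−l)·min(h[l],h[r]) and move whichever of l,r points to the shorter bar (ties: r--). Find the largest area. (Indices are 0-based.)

max area = 170

l=0 r=10: min(19,17)*10=170 best=170 *, r--
l=0 r=9: min(19,4)*9=36 best=170, r--
l=0 r=8: min(19,10)*8=80 best=170, r--
l=0 r=7: min(19,14)*7=98 best=170, r--
l=0 r=6: min(19,11)*6=66 best=170, r--
l=0 r=5: min(19,17)*5=85 best=170, r--
l=0 r=4: min(19,10)*4=40 best=170, r--
l=0 r=3: min(19,15)*3=45 best=170, r--
l=0 r=2: min(19,10)*2=20 best=170, r--
l=0 r=1: min(19,19)*1=19 best=170, r--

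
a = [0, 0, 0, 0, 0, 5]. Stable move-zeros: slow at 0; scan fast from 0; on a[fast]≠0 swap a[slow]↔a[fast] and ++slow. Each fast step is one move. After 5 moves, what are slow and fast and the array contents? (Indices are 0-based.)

(s=0,f=0) a[fast]=0 → fast++
(s=0,f=1) a[fast]=0 → fast++
(s=0,f=2) a[fast]=0 → fast++
(s=0,f=3) a[fast]=0 → fast++
(s=0,f=4) a[fast]=0 → fast++

slow=0, fast=5, a=[0, 0, 0, 0, 0, 5]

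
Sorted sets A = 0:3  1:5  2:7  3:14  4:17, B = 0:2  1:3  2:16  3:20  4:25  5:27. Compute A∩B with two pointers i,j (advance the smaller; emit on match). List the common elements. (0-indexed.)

intersection = [3]

i=0 j=0: 3>2, j++
i=0 j=1: 3==3 emit, i++,j++
i=1 j=2: 5<16, i++
i=2 j=2: 7<16, i++
i=3 j=2: 14<16, i++
i=4 j=2: 17>16, j++
i=4 j=3: 17<20, i++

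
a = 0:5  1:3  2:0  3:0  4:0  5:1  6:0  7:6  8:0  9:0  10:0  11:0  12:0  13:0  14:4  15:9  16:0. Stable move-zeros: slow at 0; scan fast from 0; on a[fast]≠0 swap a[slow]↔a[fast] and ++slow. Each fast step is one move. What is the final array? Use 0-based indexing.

slow=0 fast=0: a[fast]=5≠0 swap→a[0]=5, slow++,fast++
slow=1 fast=1: a[fast]=3≠0 swap→a[1]=3, slow++,fast++
slow=2 fast=2: a[fast]=0, fast++
slow=2 fast=3: a[fast]=0, fast++
slow=2 fast=4: a[fast]=0, fast++
slow=2 fast=5: a[fast]=1≠0 swap→a[2]=1, slow++,fast++
slow=3 fast=6: a[fast]=0, fast++
slow=3 fast=7: a[fast]=6≠0 swap→a[3]=6, slow++,fast++
slow=4 fast=8: a[fast]=0, fast++
slow=4 fast=9: a[fast]=0, fast++
slow=4 fast=10: a[fast]=0, fast++
slow=4 fast=11: a[fast]=0, fast++
slow=4 fast=12: a[fast]=0, fast++
slow=4 fast=13: a[fast]=0, fast++
slow=4 fast=14: a[fast]=4≠0 swap→a[4]=4, slow++,fast++
slow=5 fast=15: a[fast]=9≠0 swap→a[5]=9, slow++,fast++
slow=6 fast=16: a[fast]=0, fast++

[5, 3, 1, 6, 4, 9, 0, 0, 0, 0, 0, 0, 0, 0, 0, 0, 0]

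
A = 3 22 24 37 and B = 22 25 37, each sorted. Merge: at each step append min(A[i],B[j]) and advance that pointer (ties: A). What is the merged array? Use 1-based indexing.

i=1 j=1: A[i]=3<=B[j]=22 take 3, i++
i=2 j=1: A[i]=22<=B[j]=22 take 22, i++
i=3 j=1: A[i]=24>B[j]=22 take 22, j++
i=3 j=2: A[i]=24<=B[j]=25 take 24, i++
i=4 j=2: A[i]=37>B[j]=25 take 25, j++
i=4 j=3: A[i]=37<=B[j]=37 take 37, i++
i=5 j=3: A done, take B[j]=37, j++

[3, 22, 22, 24, 25, 37, 37]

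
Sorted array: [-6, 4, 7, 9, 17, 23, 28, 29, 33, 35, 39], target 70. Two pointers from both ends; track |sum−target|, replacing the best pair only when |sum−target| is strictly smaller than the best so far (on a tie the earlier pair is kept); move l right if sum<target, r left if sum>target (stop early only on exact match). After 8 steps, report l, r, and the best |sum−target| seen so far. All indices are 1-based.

l=9, r=11, best |Δ|=2

l=1 r=11: -6+39=33 d=37 *, l++
l=2 r=11: 4+39=43 d=27 *, l++
l=3 r=11: 7+39=46 d=24 *, l++
l=4 r=11: 9+39=48 d=22 *, l++
l=5 r=11: 17+39=56 d=14 *, l++
l=6 r=11: 23+39=62 d=8 *, l++
l=7 r=11: 28+39=67 d=3 *, l++
l=8 r=11: 29+39=68 d=2 *, l++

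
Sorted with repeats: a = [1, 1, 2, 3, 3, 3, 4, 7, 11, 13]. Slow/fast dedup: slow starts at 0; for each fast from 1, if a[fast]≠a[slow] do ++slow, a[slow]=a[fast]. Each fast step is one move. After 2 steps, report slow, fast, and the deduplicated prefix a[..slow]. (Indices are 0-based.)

(s=0,f=1) a[fast]=1=a[slow] dup → fast++
(s=0,f=2) a[fast]=2≠a[slow]=1 write a[1]=2 → slow++,fast++

slow=1, fast=3, prefix=[1, 2]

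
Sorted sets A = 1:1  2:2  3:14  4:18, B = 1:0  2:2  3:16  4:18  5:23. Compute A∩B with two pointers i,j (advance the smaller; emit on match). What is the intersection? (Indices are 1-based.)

[i=1,j=1] 1>0 → j++
[i=1,j=2] 1<2 → i++
[i=2,j=2] 2==2 emit → i++,j++
[i=3,j=3] 14<16 → i++
[i=4,j=3] 18>16 → j++
[i=4,j=4] 18==18 emit → i++,j++

intersection = [2, 18]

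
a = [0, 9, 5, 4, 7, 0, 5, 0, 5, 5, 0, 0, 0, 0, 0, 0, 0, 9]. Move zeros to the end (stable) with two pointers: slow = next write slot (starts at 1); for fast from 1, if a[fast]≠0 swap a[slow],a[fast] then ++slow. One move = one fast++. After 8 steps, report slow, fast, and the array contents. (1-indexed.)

(s=1,f=1) a[fast]=0 → fast++
(s=1,f=2) a[fast]=9≠0 swap→a[1]=9 → slow++,fast++
(s=2,f=3) a[fast]=5≠0 swap→a[2]=5 → slow++,fast++
(s=3,f=4) a[fast]=4≠0 swap→a[3]=4 → slow++,fast++
(s=4,f=5) a[fast]=7≠0 swap→a[4]=7 → slow++,fast++
(s=5,f=6) a[fast]=0 → fast++
(s=5,f=7) a[fast]=5≠0 swap→a[5]=5 → slow++,fast++
(s=6,f=8) a[fast]=0 → fast++

slow=6, fast=9, a=[9, 5, 4, 7, 5, 0, 0, 0, 5, 5, 0, 0, 0, 0, 0, 0, 0, 9]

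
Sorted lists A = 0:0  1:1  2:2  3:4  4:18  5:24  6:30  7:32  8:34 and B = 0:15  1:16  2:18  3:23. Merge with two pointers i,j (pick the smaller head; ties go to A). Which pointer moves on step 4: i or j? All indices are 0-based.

i=0 j=0: A[i]=0<=B[j]=15 take 0, i++
i=1 j=0: A[i]=1<=B[j]=15 take 1, i++
i=2 j=0: A[i]=2<=B[j]=15 take 2, i++
i=3 j=0: A[i]=4<=B[j]=15 take 4, i++

i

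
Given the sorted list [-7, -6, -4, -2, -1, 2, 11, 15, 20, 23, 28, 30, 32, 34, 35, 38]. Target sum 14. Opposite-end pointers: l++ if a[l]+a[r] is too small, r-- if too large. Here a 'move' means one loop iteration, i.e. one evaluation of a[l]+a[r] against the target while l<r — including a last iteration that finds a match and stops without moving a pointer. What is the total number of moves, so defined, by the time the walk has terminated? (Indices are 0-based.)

l=0 r=15: -7+38=31 >14, r--
l=0 r=14: -7+35=28 >14, r--
l=0 r=13: -7+34=27 >14, r--
l=0 r=12: -7+32=25 >14, r--
l=0 r=11: -7+30=23 >14, r--
l=0 r=10: -7+28=21 >14, r--
l=0 r=9: -7+23=16 >14, r--
l=0 r=8: -7+20=13 <14, l++
l=1 r=8: -6+20=14, found

9 moves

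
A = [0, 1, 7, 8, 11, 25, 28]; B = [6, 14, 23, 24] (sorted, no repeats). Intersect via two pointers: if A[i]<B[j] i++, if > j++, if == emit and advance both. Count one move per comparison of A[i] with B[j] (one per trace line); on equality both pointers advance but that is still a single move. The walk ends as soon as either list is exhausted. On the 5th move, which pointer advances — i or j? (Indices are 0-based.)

i

i=0 j=0: 0<6, i++
i=1 j=0: 1<6, i++
i=2 j=0: 7>6, j++
i=2 j=1: 7<14, i++
i=3 j=1: 8<14, i++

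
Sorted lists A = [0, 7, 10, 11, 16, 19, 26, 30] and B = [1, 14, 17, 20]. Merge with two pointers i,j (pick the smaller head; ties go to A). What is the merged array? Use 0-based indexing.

i=0 j=0: A[i]=0<=B[j]=1 take 0, i++
i=1 j=0: A[i]=7>B[j]=1 take 1, j++
i=1 j=1: A[i]=7<=B[j]=14 take 7, i++
i=2 j=1: A[i]=10<=B[j]=14 take 10, i++
i=3 j=1: A[i]=11<=B[j]=14 take 11, i++
i=4 j=1: A[i]=16>B[j]=14 take 14, j++
i=4 j=2: A[i]=16<=B[j]=17 take 16, i++
i=5 j=2: A[i]=19>B[j]=17 take 17, j++
i=5 j=3: A[i]=19<=B[j]=20 take 19, i++
i=6 j=3: A[i]=26>B[j]=20 take 20, j++
i=6 j=4: B done, take A[i]=26, i++
i=7 j=4: B done, take A[i]=30, i++

[0, 1, 7, 10, 11, 14, 16, 17, 19, 20, 26, 30]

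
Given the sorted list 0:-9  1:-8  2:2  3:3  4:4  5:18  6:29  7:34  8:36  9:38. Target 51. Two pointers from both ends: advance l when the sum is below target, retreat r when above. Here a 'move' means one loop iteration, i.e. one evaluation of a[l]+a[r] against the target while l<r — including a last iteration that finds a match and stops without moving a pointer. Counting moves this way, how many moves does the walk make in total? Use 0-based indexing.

l=0 r=9: -9+38=29 <51, l++
l=1 r=9: -8+38=30 <51, l++
l=2 r=9: 2+38=40 <51, l++
l=3 r=9: 3+38=41 <51, l++
l=4 r=9: 4+38=42 <51, l++
l=5 r=9: 18+38=56 >51, r--
l=5 r=8: 18+36=54 >51, r--
l=5 r=7: 18+34=52 >51, r--
l=5 r=6: 18+29=47 <51, l++

9 moves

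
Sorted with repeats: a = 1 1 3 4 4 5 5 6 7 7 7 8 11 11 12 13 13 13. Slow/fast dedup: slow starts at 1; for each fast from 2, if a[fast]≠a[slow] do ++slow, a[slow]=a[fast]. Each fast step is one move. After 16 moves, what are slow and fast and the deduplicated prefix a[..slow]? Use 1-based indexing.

slow=10, fast=18, prefix=[1, 3, 4, 5, 6, 7, 8, 11, 12, 13]

(s=1,f=2) a[fast]=1=a[slow] dup → fast++
(s=1,f=3) a[fast]=3≠a[slow]=1 write a[2]=3 → slow++,fast++
(s=2,f=4) a[fast]=4≠a[slow]=3 write a[3]=4 → slow++,fast++
(s=3,f=5) a[fast]=4=a[slow] dup → fast++
(s=3,f=6) a[fast]=5≠a[slow]=4 write a[4]=5 → slow++,fast++
(s=4,f=7) a[fast]=5=a[slow] dup → fast++
(s=4,f=8) a[fast]=6≠a[slow]=5 write a[5]=6 → slow++,fast++
(s=5,f=9) a[fast]=7≠a[slow]=6 write a[6]=7 → slow++,fast++
(s=6,f=10) a[fast]=7=a[slow] dup → fast++
(s=6,f=11) a[fast]=7=a[slow] dup → fast++
(s=6,f=12) a[fast]=8≠a[slow]=7 write a[7]=8 → slow++,fast++
(s=7,f=13) a[fast]=11≠a[slow]=8 write a[8]=11 → slow++,fast++
(s=8,f=14) a[fast]=11=a[slow] dup → fast++
(s=8,f=15) a[fast]=12≠a[slow]=11 write a[9]=12 → slow++,fast++
(s=9,f=16) a[fast]=13≠a[slow]=12 write a[10]=13 → slow++,fast++
(s=10,f=17) a[fast]=13=a[slow] dup → fast++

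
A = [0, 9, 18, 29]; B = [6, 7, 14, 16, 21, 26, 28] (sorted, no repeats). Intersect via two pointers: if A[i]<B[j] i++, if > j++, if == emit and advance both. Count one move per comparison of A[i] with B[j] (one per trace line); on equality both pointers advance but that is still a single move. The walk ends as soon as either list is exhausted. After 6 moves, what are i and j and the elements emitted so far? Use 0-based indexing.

i=0 j=0: 0<6, i++
i=1 j=0: 9>6, j++
i=1 j=1: 9>7, j++
i=1 j=2: 9<14, i++
i=2 j=2: 18>14, j++
i=2 j=3: 18>16, j++

i=2, j=4, emitted=[]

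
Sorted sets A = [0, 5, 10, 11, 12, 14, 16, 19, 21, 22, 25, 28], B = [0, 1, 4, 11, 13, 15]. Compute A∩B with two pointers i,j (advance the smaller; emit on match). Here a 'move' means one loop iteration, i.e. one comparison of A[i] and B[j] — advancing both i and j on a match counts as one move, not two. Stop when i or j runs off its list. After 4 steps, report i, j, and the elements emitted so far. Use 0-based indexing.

i=2, j=3, emitted=[0]

[i=0,j=0] 0==0 emit → i++,j++
[i=1,j=1] 5>1 → j++
[i=1,j=2] 5>4 → j++
[i=1,j=3] 5<11 → i++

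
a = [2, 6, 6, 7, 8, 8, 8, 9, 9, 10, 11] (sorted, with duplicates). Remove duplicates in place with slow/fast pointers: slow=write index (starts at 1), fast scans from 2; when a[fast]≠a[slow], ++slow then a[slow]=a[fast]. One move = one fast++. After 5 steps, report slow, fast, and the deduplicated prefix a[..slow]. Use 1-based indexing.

slow=1 fast=2: a[fast]=6≠a[slow]=2 write a[2]=6, slow++,fast++
slow=2 fast=3: a[fast]=6=a[slow] dup, fast++
slow=2 fast=4: a[fast]=7≠a[slow]=6 write a[3]=7, slow++,fast++
slow=3 fast=5: a[fast]=8≠a[slow]=7 write a[4]=8, slow++,fast++
slow=4 fast=6: a[fast]=8=a[slow] dup, fast++

slow=4, fast=7, prefix=[2, 6, 7, 8]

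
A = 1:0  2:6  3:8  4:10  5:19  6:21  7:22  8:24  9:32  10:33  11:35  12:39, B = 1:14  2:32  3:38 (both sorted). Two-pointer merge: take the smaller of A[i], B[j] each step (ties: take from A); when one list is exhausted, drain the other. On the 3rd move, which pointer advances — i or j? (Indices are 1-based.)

i=1 j=1: A[i]=0<=B[j]=14 take 0, i++
i=2 j=1: A[i]=6<=B[j]=14 take 6, i++
i=3 j=1: A[i]=8<=B[j]=14 take 8, i++

i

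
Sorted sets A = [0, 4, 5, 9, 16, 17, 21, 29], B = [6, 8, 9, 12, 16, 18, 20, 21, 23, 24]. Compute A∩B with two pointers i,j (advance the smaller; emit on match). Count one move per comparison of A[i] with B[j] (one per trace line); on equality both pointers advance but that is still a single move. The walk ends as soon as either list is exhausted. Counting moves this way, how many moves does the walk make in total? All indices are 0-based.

i=0 j=0: 0<6, i++
i=1 j=0: 4<6, i++
i=2 j=0: 5<6, i++
i=3 j=0: 9>6, j++
i=3 j=1: 9>8, j++
i=3 j=2: 9==9 emit, i++,j++
i=4 j=3: 16>12, j++
i=4 j=4: 16==16 emit, i++,j++
i=5 j=5: 17<18, i++
i=6 j=5: 21>18, j++
i=6 j=6: 21>20, j++
i=6 j=7: 21==21 emit, i++,j++
i=7 j=8: 29>23, j++
i=7 j=9: 29>24, j++

14 moves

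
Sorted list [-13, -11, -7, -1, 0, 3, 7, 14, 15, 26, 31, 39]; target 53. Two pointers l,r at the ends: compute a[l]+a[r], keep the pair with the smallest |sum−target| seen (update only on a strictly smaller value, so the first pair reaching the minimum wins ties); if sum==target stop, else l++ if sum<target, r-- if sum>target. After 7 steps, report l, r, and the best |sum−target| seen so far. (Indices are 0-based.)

l=7, r=11, best |Δ|=7

[0,11] -13+39=26 d=27 * → l++
[1,11] -11+39=28 d=25 * → l++
[2,11] -7+39=32 d=21 * → l++
[3,11] -1+39=38 d=15 * → l++
[4,11] 0+39=39 d=14 * → l++
[5,11] 3+39=42 d=11 * → l++
[6,11] 7+39=46 d=7 * → l++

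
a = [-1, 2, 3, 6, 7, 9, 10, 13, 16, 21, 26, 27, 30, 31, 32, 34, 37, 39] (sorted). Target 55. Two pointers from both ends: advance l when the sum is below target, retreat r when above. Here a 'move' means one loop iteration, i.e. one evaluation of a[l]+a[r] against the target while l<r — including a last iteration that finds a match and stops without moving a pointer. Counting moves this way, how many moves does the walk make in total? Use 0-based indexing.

[0,17] -1+39=38 <55 → l++
[1,17] 2+39=41 <55 → l++
[2,17] 3+39=42 <55 → l++
[3,17] 6+39=45 <55 → l++
[4,17] 7+39=46 <55 → l++
[5,17] 9+39=48 <55 → l++
[6,17] 10+39=49 <55 → l++
[7,17] 13+39=52 <55 → l++
[8,17] 16+39=55 → found

9 moves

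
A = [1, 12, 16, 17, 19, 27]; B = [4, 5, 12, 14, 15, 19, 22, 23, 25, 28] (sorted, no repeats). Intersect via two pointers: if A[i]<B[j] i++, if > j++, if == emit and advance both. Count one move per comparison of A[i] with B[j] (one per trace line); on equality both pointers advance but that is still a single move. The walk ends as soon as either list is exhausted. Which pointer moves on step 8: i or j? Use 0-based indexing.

[i=0,j=0] 1<4 → i++
[i=1,j=0] 12>4 → j++
[i=1,j=1] 12>5 → j++
[i=1,j=2] 12==12 emit → i++,j++
[i=2,j=3] 16>14 → j++
[i=2,j=4] 16>15 → j++
[i=2,j=5] 16<19 → i++
[i=3,j=5] 17<19 → i++

i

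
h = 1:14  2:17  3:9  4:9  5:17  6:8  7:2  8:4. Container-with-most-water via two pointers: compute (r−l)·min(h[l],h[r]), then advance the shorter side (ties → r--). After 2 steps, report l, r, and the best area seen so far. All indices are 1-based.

l=1, r=6, best area=28

[1,8] min(14,4)*7=28 best=28 * → r--
[1,7] min(14,2)*6=12 best=28 → r--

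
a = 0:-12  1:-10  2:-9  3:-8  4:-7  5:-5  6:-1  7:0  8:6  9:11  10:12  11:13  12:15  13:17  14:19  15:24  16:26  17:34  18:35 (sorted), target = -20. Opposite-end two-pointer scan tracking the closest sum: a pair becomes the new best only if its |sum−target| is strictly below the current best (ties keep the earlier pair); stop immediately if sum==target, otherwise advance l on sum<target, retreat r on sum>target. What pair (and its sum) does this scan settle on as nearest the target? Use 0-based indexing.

pair (-12, -8) with sum -20 (|Δ|=0)

[0,18] -12+35=23 d=43 * → r--
[0,17] -12+34=22 d=42 * → r--
[0,16] -12+26=14 d=34 * → r--
[0,15] -12+24=12 d=32 * → r--
[0,14] -12+19=7 d=27 * → r--
[0,13] -12+17=5 d=25 * → r--
[0,12] -12+15=3 d=23 * → r--
[0,11] -12+13=1 d=21 * → r--
[0,10] -12+12=0 d=20 * → r--
[0,9] -12+11=-1 d=19 * → r--
[0,8] -12+6=-6 d=14 * → r--
[0,7] -12+0=-12 d=8 * → r--
[0,6] -12+-1=-13 d=7 * → r--
[0,5] -12+-5=-17 d=3 * → r--
[0,4] -12+-7=-19 d=1 * → r--
[0,3] -12+-8=-20 d=0 * → stop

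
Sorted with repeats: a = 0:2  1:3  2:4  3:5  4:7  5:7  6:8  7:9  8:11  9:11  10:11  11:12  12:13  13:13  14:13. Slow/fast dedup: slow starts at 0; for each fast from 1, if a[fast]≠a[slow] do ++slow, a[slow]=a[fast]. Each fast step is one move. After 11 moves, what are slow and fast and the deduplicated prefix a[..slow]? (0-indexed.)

slow=8, fast=12, prefix=[2, 3, 4, 5, 7, 8, 9, 11, 12]

(s=0,f=1) a[fast]=3≠a[slow]=2 write a[1]=3 → slow++,fast++
(s=1,f=2) a[fast]=4≠a[slow]=3 write a[2]=4 → slow++,fast++
(s=2,f=3) a[fast]=5≠a[slow]=4 write a[3]=5 → slow++,fast++
(s=3,f=4) a[fast]=7≠a[slow]=5 write a[4]=7 → slow++,fast++
(s=4,f=5) a[fast]=7=a[slow] dup → fast++
(s=4,f=6) a[fast]=8≠a[slow]=7 write a[5]=8 → slow++,fast++
(s=5,f=7) a[fast]=9≠a[slow]=8 write a[6]=9 → slow++,fast++
(s=6,f=8) a[fast]=11≠a[slow]=9 write a[7]=11 → slow++,fast++
(s=7,f=9) a[fast]=11=a[slow] dup → fast++
(s=7,f=10) a[fast]=11=a[slow] dup → fast++
(s=7,f=11) a[fast]=12≠a[slow]=11 write a[8]=12 → slow++,fast++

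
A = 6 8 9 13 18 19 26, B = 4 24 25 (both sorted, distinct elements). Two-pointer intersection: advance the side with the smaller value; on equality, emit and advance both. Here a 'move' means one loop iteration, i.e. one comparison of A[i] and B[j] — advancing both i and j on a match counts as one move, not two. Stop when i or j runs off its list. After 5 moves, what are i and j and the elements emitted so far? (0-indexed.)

i=4, j=1, emitted=[]

[i=0,j=0] 6>4 → j++
[i=0,j=1] 6<24 → i++
[i=1,j=1] 8<24 → i++
[i=2,j=1] 9<24 → i++
[i=3,j=1] 13<24 → i++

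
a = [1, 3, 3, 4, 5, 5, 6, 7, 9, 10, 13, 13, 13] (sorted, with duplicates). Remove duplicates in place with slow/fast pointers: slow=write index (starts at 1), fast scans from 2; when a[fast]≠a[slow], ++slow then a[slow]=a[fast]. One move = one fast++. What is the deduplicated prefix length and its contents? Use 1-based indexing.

length 9; prefix = [1, 3, 4, 5, 6, 7, 9, 10, 13]

(s=1,f=2) a[fast]=3≠a[slow]=1 write a[2]=3 → slow++,fast++
(s=2,f=3) a[fast]=3=a[slow] dup → fast++
(s=2,f=4) a[fast]=4≠a[slow]=3 write a[3]=4 → slow++,fast++
(s=3,f=5) a[fast]=5≠a[slow]=4 write a[4]=5 → slow++,fast++
(s=4,f=6) a[fast]=5=a[slow] dup → fast++
(s=4,f=7) a[fast]=6≠a[slow]=5 write a[5]=6 → slow++,fast++
(s=5,f=8) a[fast]=7≠a[slow]=6 write a[6]=7 → slow++,fast++
(s=6,f=9) a[fast]=9≠a[slow]=7 write a[7]=9 → slow++,fast++
(s=7,f=10) a[fast]=10≠a[slow]=9 write a[8]=10 → slow++,fast++
(s=8,f=11) a[fast]=13≠a[slow]=10 write a[9]=13 → slow++,fast++
(s=9,f=12) a[fast]=13=a[slow] dup → fast++
(s=9,f=13) a[fast]=13=a[slow] dup → fast++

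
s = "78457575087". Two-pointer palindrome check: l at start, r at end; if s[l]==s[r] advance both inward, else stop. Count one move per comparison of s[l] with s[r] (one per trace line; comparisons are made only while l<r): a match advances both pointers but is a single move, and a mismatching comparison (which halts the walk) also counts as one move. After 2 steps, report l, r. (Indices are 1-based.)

[1,11] '7'=='7' → l++,r--
[2,10] '8'=='8' → l++,r--

l=3, r=9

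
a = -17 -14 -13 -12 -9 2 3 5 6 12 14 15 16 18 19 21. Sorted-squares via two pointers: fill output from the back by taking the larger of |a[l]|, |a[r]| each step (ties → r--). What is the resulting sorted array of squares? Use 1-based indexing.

l=1 r=16: |-17|<=|21| out[16]=441, r--
l=1 r=15: |-17|<=|19| out[15]=361, r--
l=1 r=14: |-17|<=|18| out[14]=324, r--
l=1 r=13: |-17|>|16| out[13]=289, l++
l=2 r=13: |-14|<=|16| out[12]=256, r--
l=2 r=12: |-14|<=|15| out[11]=225, r--
l=2 r=11: |-14|<=|14| out[10]=196, r--
l=2 r=10: |-14|>|12| out[9]=196, l++
l=3 r=10: |-13|>|12| out[8]=169, l++
l=4 r=10: |-12|<=|12| out[7]=144, r--
l=4 r=9: |-12|>|6| out[6]=144, l++
l=5 r=9: |-9|>|6| out[5]=81, l++
l=6 r=9: |2|<=|6| out[4]=36, r--
l=6 r=8: |2|<=|5| out[3]=25, r--
l=6 r=7: |2|<=|3| out[2]=9, r--
l=6 r=6: |2|<=|2| out[1]=4, r--

[4, 9, 25, 36, 81, 144, 144, 169, 196, 196, 225, 256, 289, 324, 361, 441]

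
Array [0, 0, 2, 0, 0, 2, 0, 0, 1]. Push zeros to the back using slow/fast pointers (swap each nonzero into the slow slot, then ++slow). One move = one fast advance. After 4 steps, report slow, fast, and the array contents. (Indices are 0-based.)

slow=1, fast=4, a=[2, 0, 0, 0, 0, 2, 0, 0, 1]

(s=0,f=0) a[fast]=0 → fast++
(s=0,f=1) a[fast]=0 → fast++
(s=0,f=2) a[fast]=2≠0 swap→a[0]=2 → slow++,fast++
(s=1,f=3) a[fast]=0 → fast++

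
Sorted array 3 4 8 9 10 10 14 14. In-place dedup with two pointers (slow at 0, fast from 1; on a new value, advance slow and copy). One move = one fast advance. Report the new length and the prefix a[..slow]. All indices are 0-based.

length 6; prefix = [3, 4, 8, 9, 10, 14]

slow=0 fast=1: a[fast]=4≠a[slow]=3 write a[1]=4, slow++,fast++
slow=1 fast=2: a[fast]=8≠a[slow]=4 write a[2]=8, slow++,fast++
slow=2 fast=3: a[fast]=9≠a[slow]=8 write a[3]=9, slow++,fast++
slow=3 fast=4: a[fast]=10≠a[slow]=9 write a[4]=10, slow++,fast++
slow=4 fast=5: a[fast]=10=a[slow] dup, fast++
slow=4 fast=6: a[fast]=14≠a[slow]=10 write a[5]=14, slow++,fast++
slow=5 fast=7: a[fast]=14=a[slow] dup, fast++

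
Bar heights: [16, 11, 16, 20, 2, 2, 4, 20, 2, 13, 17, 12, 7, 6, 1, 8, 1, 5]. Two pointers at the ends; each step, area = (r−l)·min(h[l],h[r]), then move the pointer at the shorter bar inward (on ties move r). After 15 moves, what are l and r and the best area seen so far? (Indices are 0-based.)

l=0 r=17: min(16,5)*17=85 best=85 *, r--
l=0 r=16: min(16,1)*16=16 best=85, r--
l=0 r=15: min(16,8)*15=120 best=120 *, r--
l=0 r=14: min(16,1)*14=14 best=120, r--
l=0 r=13: min(16,6)*13=78 best=120, r--
l=0 r=12: min(16,7)*12=84 best=120, r--
l=0 r=11: min(16,12)*11=132 best=132 *, r--
l=0 r=10: min(16,17)*10=160 best=160 *, l++
l=1 r=10: min(11,17)*9=99 best=160, l++
l=2 r=10: min(16,17)*8=128 best=160, l++
l=3 r=10: min(20,17)*7=119 best=160, r--
l=3 r=9: min(20,13)*6=78 best=160, r--
l=3 r=8: min(20,2)*5=10 best=160, r--
l=3 r=7: min(20,20)*4=80 best=160, r--
l=3 r=6: min(20,4)*3=12 best=160, r--

l=3, r=5, best area=160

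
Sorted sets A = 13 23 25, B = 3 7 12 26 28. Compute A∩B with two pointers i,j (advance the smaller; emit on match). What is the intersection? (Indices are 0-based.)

intersection = []

[i=0,j=0] 13>3 → j++
[i=0,j=1] 13>7 → j++
[i=0,j=2] 13>12 → j++
[i=0,j=3] 13<26 → i++
[i=1,j=3] 23<26 → i++
[i=2,j=3] 25<26 → i++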